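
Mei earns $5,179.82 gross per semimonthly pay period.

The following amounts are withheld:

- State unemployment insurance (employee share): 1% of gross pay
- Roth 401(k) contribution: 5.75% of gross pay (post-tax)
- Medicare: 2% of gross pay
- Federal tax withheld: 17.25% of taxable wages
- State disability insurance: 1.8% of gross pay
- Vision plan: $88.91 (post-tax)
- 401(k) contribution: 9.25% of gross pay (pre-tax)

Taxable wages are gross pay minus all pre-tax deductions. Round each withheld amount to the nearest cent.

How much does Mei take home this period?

$3,254.43

401(k) contribution: $5,179.82 × 0.0925 = $479.13
Taxable wages = $5,179.82 − $479.13 = $4,700.69
Federal tax withheld: $4,700.69 × 0.1725 = $810.87
State unemployment insurance (employee share): $5,179.82 × 0.01 = $51.80
State disability insurance: $5,179.82 × 0.018 = $93.24
Medicare: $5,179.82 × 0.02 = $103.60
Vision plan: $88.91
Roth 401(k) contribution: $5,179.82 × 0.0575 = $297.84
Total deductions = $479.13 + $810.87 + $51.80 + $93.24 + $103.60 + $88.91 + $297.84 = $1,925.39
Net pay = $5,179.82 − $1,925.39 = $3,254.43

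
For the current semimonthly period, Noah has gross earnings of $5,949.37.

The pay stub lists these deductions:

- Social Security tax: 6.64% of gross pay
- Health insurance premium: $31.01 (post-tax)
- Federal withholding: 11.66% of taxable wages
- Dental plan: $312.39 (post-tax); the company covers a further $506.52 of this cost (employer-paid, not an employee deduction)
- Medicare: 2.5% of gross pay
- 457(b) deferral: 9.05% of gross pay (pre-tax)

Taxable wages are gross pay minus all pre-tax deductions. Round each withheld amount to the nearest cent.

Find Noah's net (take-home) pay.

$3,892.86

457(b) deferral: $5,949.37 × 0.0905 = $538.42
Taxable wages = $5,949.37 − $538.42 = $5,410.95
Federal withholding: $5,410.95 × 0.1166 = $630.92
Social Security tax: $5,949.37 × 0.0664 = $395.04
Medicare: $5,949.37 × 0.025 = $148.73
Health insurance premium: $31.01
Dental plan: $312.39
(Employer's $506.52 toward dental plan is not withheld from the employee.)
Total deductions = $538.42 + $630.92 + $395.04 + $148.73 + $31.01 + $312.39 = $2,056.51
Net pay = $5,949.37 − $2,056.51 = $3,892.86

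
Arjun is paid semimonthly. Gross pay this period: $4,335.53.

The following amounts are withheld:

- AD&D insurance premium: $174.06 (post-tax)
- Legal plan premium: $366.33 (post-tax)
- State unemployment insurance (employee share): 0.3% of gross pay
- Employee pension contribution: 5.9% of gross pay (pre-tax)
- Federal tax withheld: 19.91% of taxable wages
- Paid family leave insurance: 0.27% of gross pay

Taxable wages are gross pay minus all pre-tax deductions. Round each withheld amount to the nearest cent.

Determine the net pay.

$2,702.35

Employee pension contribution: $4,335.53 × 0.059 = $255.80
Taxable wages = $4,335.53 − $255.80 = $4,079.73
Federal tax withheld: $4,079.73 × 0.1991 = $812.27
State unemployment insurance (employee share): $4,335.53 × 0.003 = $13.01
Paid family leave insurance: $4,335.53 × 0.0027 = $11.71
AD&D insurance premium: $174.06
Legal plan premium: $366.33
Total deductions = $255.80 + $812.27 + $13.01 + $11.71 + $174.06 + $366.33 = $1,633.18
Net pay = $4,335.53 − $1,633.18 = $2,702.35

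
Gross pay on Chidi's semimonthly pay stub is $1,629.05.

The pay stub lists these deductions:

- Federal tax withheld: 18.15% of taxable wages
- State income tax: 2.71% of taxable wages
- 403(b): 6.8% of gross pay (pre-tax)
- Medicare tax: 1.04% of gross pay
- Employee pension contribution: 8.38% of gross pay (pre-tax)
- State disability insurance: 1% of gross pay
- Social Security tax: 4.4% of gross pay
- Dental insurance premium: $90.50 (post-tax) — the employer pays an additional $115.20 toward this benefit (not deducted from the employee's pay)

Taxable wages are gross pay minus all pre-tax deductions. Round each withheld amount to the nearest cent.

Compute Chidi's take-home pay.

403(b): $1,629.05 × 0.068 = $110.78
Employee pension contribution: $1,629.05 × 0.0838 = $136.51
Pre-tax total = $110.78 + $136.51 = $247.29
Taxable wages = $1,629.05 − $247.29 = $1,381.76
Federal tax withheld: $1,381.76 × 0.1815 = $250.79
State income tax: $1,381.76 × 0.0271 = $37.45
Social Security tax: $1,629.05 × 0.044 = $71.68
Medicare tax: $1,629.05 × 0.0104 = $16.94
State disability insurance: $1,629.05 × 0.01 = $16.29
Dental insurance premium: $90.50
(Employer's $115.20 toward dental insurance premium is not withheld from the employee.)
Total deductions = $110.78 + $136.51 + $250.79 + $37.45 + $71.68 + $16.94 + $16.29 + $90.50 = $730.94
Net pay = $1,629.05 − $730.94 = $898.11

$898.11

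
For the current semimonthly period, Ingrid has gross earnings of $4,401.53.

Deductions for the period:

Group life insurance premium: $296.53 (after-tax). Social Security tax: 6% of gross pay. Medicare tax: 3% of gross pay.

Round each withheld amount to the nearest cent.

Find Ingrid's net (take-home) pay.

$3,708.86

Medicare tax: $4,401.53 × 0.03 = $132.05
Social Security tax: $4,401.53 × 0.06 = $264.09
Group life insurance premium: $296.53
Total deductions = $132.05 + $264.09 + $296.53 = $692.67
Net pay = $4,401.53 − $692.67 = $3,708.86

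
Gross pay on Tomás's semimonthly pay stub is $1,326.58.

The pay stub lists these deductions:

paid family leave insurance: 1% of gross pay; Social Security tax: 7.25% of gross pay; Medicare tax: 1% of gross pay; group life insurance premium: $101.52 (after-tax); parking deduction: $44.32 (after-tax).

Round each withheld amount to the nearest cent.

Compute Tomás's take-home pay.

Medicare tax: $1,326.58 × 0.01 = $13.27
Social Security tax: $1,326.58 × 0.0725 = $96.18
Paid family leave insurance: $1,326.58 × 0.01 = $13.27
Parking deduction: $44.32
Group life insurance premium: $101.52
Total deductions = $13.27 + $96.18 + $13.27 + $44.32 + $101.52 = $268.56
Net pay = $1,326.58 − $268.56 = $1,058.02

$1,058.02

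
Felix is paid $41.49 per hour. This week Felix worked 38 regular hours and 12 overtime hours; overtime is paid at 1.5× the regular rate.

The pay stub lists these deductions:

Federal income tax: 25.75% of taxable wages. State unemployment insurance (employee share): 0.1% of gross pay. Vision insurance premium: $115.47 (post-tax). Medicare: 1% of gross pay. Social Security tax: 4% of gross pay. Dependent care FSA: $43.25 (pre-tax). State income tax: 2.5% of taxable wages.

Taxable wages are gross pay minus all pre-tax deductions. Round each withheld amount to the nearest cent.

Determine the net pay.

Regular pay: 38 × $41.49 = $1576.62
Overtime pay: 12 × $41.49 × 1.5 = $746.82
Gross pay = $1576.62 + $746.82 = $2323.44
Dependent care FSA: $43.25
Taxable wages = $2323.44 − $43.25 = $2280.19
State income tax: $2280.19 × 0.025 = $57.00
Federal income tax: $2280.19 × 0.2575 = $587.15
Social Security tax: $2323.44 × 0.04 = $92.94
State unemployment insurance (employee share): $2323.44 × 0.001 = $2.32
Medicare: $2323.44 × 0.01 = $23.23
Vision insurance premium: $115.47
Total deductions = $43.25 + $57.00 + $587.15 + $92.94 + $2.32 + $23.23 + $115.47 = $921.36
Net pay = $2323.44 − $921.36 = $1402.08

$1402.08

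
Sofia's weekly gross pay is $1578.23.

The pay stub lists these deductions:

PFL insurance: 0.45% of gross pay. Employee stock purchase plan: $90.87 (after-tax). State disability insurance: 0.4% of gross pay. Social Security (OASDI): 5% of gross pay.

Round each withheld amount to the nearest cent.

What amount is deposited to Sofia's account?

$1395.04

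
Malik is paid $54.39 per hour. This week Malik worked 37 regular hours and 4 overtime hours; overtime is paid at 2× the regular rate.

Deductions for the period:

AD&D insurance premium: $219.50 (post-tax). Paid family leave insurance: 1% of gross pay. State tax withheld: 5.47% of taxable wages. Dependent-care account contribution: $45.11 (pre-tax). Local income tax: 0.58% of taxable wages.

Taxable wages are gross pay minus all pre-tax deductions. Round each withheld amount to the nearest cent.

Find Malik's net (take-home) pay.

$2,013.12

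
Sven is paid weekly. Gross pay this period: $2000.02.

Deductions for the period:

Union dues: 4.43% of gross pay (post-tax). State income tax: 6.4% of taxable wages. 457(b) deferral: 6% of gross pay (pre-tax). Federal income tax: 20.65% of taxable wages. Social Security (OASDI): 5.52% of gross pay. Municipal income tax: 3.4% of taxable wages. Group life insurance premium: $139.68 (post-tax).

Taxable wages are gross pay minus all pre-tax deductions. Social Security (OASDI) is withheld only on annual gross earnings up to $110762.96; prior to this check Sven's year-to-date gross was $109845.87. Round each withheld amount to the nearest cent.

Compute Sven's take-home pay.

457(b) deferral: $2000.02 × 0.06 = $120.00
Taxable wages = $2000.02 − $120.00 = $1880.02
Federal income tax: $1880.02 × 0.2065 = $388.22
State income tax: $1880.02 × 0.064 = $120.32
Municipal income tax: $1880.02 × 0.034 = $63.92
Social Security (OASDI): only $110762.96 − $109845.87 = $917.09 of this check is subject → $917.09 × 0.0552 = $50.62
Group life insurance premium: $139.68
Union dues: $2000.02 × 0.0443 = $88.60
Total deductions = $120.00 + $388.22 + $120.32 + $63.92 + $50.62 + $139.68 + $88.60 = $971.36
Net pay = $2000.02 − $971.36 = $1028.66

$1028.66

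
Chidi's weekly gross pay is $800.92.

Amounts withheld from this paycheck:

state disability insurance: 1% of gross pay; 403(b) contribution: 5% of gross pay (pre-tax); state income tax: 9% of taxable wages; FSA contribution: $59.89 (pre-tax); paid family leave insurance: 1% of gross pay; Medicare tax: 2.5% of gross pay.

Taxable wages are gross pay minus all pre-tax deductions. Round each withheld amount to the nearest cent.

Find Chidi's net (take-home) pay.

403(b) contribution: $800.92 × 0.05 = $40.05
FSA contribution: $59.89
Pre-tax total = $40.05 + $59.89 = $99.94
Taxable wages = $800.92 − $99.94 = $700.98
State income tax: $700.98 × 0.09 = $63.09
State disability insurance: $800.92 × 0.01 = $8.01
Medicare tax: $800.92 × 0.025 = $20.02
Paid family leave insurance: $800.92 × 0.01 = $8.01
Total deductions = $40.05 + $59.89 + $63.09 + $8.01 + $20.02 + $8.01 = $199.07
Net pay = $800.92 − $199.07 = $601.85

$601.85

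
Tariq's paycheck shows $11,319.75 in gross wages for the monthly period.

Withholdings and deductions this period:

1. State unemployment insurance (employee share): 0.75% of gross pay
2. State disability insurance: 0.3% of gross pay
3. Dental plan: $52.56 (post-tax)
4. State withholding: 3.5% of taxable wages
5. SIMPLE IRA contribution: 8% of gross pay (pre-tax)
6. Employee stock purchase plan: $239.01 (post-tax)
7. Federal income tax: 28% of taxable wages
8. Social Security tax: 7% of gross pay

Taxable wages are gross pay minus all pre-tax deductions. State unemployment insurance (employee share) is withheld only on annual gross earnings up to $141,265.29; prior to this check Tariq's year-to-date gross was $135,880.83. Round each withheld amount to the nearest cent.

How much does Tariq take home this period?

SIMPLE IRA contribution: $11,319.75 × 0.08 = $905.58
Taxable wages = $11,319.75 − $905.58 = $10,414.17
State withholding: $10,414.17 × 0.035 = $364.50
Federal income tax: $10,414.17 × 0.28 = $2,915.97
Social Security tax: $11,319.75 × 0.07 = $792.38
State unemployment insurance (employee share): only $141,265.29 − $135,880.83 = $5,384.46 of this check is subject → $5,384.46 × 0.0075 = $40.38
State disability insurance: $11,319.75 × 0.003 = $33.96
Dental plan: $52.56
Employee stock purchase plan: $239.01
Total deductions = $905.58 + $364.50 + $2,915.97 + $792.38 + $40.38 + $33.96 + $52.56 + $239.01 = $5,344.34
Net pay = $11,319.75 − $5,344.34 = $5,975.41

$5,975.41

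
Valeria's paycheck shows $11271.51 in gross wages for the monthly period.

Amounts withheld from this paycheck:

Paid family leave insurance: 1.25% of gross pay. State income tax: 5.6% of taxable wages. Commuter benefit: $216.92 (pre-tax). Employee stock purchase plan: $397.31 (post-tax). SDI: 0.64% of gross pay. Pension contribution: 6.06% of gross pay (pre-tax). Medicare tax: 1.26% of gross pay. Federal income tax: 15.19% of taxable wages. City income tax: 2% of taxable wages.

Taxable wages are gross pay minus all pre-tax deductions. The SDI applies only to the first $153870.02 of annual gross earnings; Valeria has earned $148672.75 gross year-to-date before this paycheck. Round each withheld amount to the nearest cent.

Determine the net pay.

$7294.38

Commuter benefit: $216.92
Pension contribution: $11271.51 × 0.0606 = $683.05
Pre-tax total = $216.92 + $683.05 = $899.97
Taxable wages = $11271.51 − $899.97 = $10371.54
Federal income tax: $10371.54 × 0.1519 = $1575.44
State income tax: $10371.54 × 0.056 = $580.81
City income tax: $10371.54 × 0.02 = $207.43
Medicare tax: $11271.51 × 0.0126 = $142.02
SDI: only $153870.02 − $148672.75 = $5197.27 of this check is subject → $5197.27 × 0.0064 = $33.26
Paid family leave insurance: $11271.51 × 0.0125 = $140.89
Employee stock purchase plan: $397.31
Total deductions = $216.92 + $683.05 + $1575.44 + $580.81 + $207.43 + $142.02 + $33.26 + $140.89 + $397.31 = $3977.13
Net pay = $11271.51 − $3977.13 = $7294.38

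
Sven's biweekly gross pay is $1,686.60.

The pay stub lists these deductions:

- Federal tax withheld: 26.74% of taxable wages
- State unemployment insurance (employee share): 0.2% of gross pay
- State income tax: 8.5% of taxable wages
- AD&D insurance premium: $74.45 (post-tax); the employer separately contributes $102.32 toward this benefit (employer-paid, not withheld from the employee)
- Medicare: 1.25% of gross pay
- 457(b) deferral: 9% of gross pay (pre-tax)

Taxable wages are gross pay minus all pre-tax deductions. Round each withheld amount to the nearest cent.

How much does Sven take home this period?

$895.04

457(b) deferral: $1,686.60 × 0.09 = $151.79
Taxable wages = $1,686.60 − $151.79 = $1,534.81
Federal tax withheld: $1,534.81 × 0.2674 = $410.41
State income tax: $1,534.81 × 0.085 = $130.46
State unemployment insurance (employee share): $1,686.60 × 0.002 = $3.37
Medicare: $1,686.60 × 0.0125 = $21.08
AD&D insurance premium: $74.45
(Employer's $102.32 toward AD&D insurance premium is not withheld from the employee.)
Total deductions = $151.79 + $410.41 + $130.46 + $3.37 + $21.08 + $74.45 = $791.56
Net pay = $1,686.60 − $791.56 = $895.04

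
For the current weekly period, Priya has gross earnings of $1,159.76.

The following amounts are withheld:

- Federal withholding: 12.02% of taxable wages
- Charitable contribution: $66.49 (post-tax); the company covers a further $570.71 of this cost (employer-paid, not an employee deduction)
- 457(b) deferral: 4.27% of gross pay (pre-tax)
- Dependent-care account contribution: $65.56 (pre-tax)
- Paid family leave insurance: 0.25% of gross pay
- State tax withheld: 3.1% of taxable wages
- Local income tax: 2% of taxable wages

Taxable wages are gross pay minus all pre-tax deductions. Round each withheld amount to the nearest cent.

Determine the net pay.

Dependent-care account contribution: $65.56
457(b) deferral: $1,159.76 × 0.0427 = $49.52
Pre-tax total = $65.56 + $49.52 = $115.08
Taxable wages = $1,159.76 − $115.08 = $1,044.68
State tax withheld: $1,044.68 × 0.031 = $32.39
Local income tax: $1,044.68 × 0.02 = $20.89
Federal withholding: $1,044.68 × 0.1202 = $125.57
Paid family leave insurance: $1,159.76 × 0.0025 = $2.90
Charitable contribution: $66.49
(Employer's $570.71 toward charitable contribution is not withheld from the employee.)
Total deductions = $65.56 + $49.52 + $32.39 + $20.89 + $125.57 + $2.90 + $66.49 = $363.32
Net pay = $1,159.76 − $363.32 = $796.44

$796.44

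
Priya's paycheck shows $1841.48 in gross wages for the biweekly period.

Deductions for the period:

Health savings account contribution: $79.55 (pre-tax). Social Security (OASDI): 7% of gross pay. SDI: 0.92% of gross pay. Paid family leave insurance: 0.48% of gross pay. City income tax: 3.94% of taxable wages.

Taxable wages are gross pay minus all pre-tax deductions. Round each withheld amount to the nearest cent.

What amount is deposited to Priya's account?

$1537.83

Health savings account contribution: $79.55
Taxable wages = $1841.48 − $79.55 = $1761.93
City income tax: $1761.93 × 0.0394 = $69.42
Paid family leave insurance: $1841.48 × 0.0048 = $8.84
SDI: $1841.48 × 0.0092 = $16.94
Social Security (OASDI): $1841.48 × 0.07 = $128.90
Total deductions = $79.55 + $69.42 + $8.84 + $16.94 + $128.90 = $303.65
Net pay = $1841.48 − $303.65 = $1537.83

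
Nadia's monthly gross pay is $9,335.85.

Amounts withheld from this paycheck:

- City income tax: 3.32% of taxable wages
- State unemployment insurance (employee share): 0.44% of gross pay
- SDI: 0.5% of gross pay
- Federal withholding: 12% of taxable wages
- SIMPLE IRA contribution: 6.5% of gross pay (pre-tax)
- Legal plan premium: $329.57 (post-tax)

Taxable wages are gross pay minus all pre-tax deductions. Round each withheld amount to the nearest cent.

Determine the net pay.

$6,974.41

SIMPLE IRA contribution: $9,335.85 × 0.065 = $606.83
Taxable wages = $9,335.85 − $606.83 = $8,729.02
Federal withholding: $8,729.02 × 0.12 = $1,047.48
City income tax: $8,729.02 × 0.0332 = $289.80
SDI: $9,335.85 × 0.005 = $46.68
State unemployment insurance (employee share): $9,335.85 × 0.0044 = $41.08
Legal plan premium: $329.57
Total deductions = $606.83 + $1,047.48 + $289.80 + $46.68 + $41.08 + $329.57 = $2,361.44
Net pay = $9,335.85 − $2,361.44 = $6,974.41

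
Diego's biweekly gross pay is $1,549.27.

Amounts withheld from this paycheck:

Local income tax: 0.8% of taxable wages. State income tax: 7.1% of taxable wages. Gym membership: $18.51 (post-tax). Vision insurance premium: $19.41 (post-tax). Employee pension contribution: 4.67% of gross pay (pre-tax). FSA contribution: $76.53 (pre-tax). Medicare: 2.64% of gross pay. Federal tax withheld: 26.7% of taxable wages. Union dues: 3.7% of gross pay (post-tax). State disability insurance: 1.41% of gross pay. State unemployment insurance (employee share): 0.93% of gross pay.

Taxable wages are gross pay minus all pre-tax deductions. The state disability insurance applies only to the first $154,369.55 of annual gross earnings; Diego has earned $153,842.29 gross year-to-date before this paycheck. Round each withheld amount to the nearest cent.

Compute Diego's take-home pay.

$757.88

Employee pension contribution: $1,549.27 × 0.0467 = $72.35
FSA contribution: $76.53
Pre-tax total = $72.35 + $76.53 = $148.88
Taxable wages = $1,549.27 − $148.88 = $1,400.39
Local income tax: $1,400.39 × 0.008 = $11.20
Federal tax withheld: $1,400.39 × 0.267 = $373.90
State income tax: $1,400.39 × 0.071 = $99.43
State unemployment insurance (employee share): $1,549.27 × 0.0093 = $14.41
State disability insurance: only $154,369.55 − $153,842.29 = $527.26 of this check is subject → $527.26 × 0.0141 = $7.43
Medicare: $1,549.27 × 0.0264 = $40.90
Union dues: $1,549.27 × 0.037 = $57.32
Vision insurance premium: $19.41
Gym membership: $18.51
Total deductions = $72.35 + $76.53 + $11.20 + $373.90 + $99.43 + $14.41 + $7.43 + $40.90 + $57.32 + $19.41 + $18.51 = $791.39
Net pay = $1,549.27 − $791.39 = $757.88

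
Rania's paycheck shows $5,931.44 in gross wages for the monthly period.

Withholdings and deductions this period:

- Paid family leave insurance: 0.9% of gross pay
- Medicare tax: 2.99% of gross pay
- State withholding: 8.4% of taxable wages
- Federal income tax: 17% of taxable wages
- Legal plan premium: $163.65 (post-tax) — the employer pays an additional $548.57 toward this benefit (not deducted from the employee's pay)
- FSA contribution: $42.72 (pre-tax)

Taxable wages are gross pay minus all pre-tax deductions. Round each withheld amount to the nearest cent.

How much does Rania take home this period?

FSA contribution: $42.72
Taxable wages = $5,931.44 − $42.72 = $5,888.72
Federal income tax: $5,888.72 × 0.17 = $1,001.08
State withholding: $5,888.72 × 0.084 = $494.65
Paid family leave insurance: $5,931.44 × 0.009 = $53.38
Medicare tax: $5,931.44 × 0.0299 = $177.35
Legal plan premium: $163.65
(Employer's $548.57 toward legal plan premium is not withheld from the employee.)
Total deductions = $42.72 + $1,001.08 + $494.65 + $53.38 + $177.35 + $163.65 = $1,932.83
Net pay = $5,931.44 − $1,932.83 = $3,998.61

$3,998.61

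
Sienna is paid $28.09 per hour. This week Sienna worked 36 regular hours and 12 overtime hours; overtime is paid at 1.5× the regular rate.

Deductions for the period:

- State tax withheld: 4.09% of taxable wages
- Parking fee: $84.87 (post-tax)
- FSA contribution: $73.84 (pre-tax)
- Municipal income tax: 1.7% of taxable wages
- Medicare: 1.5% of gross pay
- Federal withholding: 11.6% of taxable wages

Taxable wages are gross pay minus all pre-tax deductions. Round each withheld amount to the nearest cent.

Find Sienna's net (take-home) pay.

$1,084.46

Regular pay: 36 × $28.09 = $1,011.24
Overtime pay: 12 × $28.09 × 1.5 = $505.62
Gross pay = $1,011.24 + $505.62 = $1,516.86
FSA contribution: $73.84
Taxable wages = $1,516.86 − $73.84 = $1,443.02
Federal withholding: $1,443.02 × 0.116 = $167.39
Municipal income tax: $1,443.02 × 0.017 = $24.53
State tax withheld: $1,443.02 × 0.0409 = $59.02
Medicare: $1,516.86 × 0.015 = $22.75
Parking fee: $84.87
Total deductions = $73.84 + $167.39 + $24.53 + $59.02 + $22.75 + $84.87 = $432.40
Net pay = $1,516.86 − $432.40 = $1,084.46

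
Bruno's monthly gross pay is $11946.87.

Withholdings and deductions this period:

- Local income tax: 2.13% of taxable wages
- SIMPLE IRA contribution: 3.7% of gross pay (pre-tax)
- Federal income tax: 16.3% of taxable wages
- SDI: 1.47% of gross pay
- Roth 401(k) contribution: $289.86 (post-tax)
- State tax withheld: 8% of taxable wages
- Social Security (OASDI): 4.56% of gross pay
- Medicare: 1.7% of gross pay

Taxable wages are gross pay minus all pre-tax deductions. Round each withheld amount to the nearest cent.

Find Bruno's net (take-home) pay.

SIMPLE IRA contribution: $11946.87 × 0.037 = $442.03
Taxable wages = $11946.87 − $442.03 = $11504.84
Local income tax: $11504.84 × 0.0213 = $245.05
Federal income tax: $11504.84 × 0.163 = $1875.29
State tax withheld: $11504.84 × 0.08 = $920.39
Social Security (OASDI): $11946.87 × 0.0456 = $544.78
SDI: $11946.87 × 0.0147 = $175.62
Medicare: $11946.87 × 0.017 = $203.10
Roth 401(k) contribution: $289.86
Total deductions = $442.03 + $245.05 + $1875.29 + $920.39 + $544.78 + $175.62 + $203.10 + $289.86 = $4696.12
Net pay = $11946.87 − $4696.12 = $7250.75

$7250.75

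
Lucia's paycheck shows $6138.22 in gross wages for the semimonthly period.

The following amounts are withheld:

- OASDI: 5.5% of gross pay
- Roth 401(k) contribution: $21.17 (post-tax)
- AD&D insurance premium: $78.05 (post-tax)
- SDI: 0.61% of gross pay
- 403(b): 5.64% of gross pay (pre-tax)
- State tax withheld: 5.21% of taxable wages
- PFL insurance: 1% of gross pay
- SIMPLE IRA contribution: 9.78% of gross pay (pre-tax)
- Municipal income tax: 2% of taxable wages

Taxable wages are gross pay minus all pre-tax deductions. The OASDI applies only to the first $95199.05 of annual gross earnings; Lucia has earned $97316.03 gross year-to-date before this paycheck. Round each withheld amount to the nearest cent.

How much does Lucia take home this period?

$4619.34

403(b): $6138.22 × 0.0564 = $346.20
SIMPLE IRA contribution: $6138.22 × 0.0978 = $600.32
Pre-tax total = $346.20 + $600.32 = $946.52
Taxable wages = $6138.22 − $946.52 = $5191.70
State tax withheld: $5191.70 × 0.0521 = $270.49
Municipal income tax: $5191.70 × 0.02 = $103.83
OASDI: annual cap $95199.05 already reached (YTD $97316.03), so $0.00
PFL insurance: $6138.22 × 0.01 = $61.38
SDI: $6138.22 × 0.0061 = $37.44
AD&D insurance premium: $78.05
Roth 401(k) contribution: $21.17
Total deductions = $346.20 + $600.32 + $270.49 + $103.83 + $0.00 + $61.38 + $37.44 + $78.05 + $21.17 = $1518.88
Net pay = $6138.22 − $1518.88 = $4619.34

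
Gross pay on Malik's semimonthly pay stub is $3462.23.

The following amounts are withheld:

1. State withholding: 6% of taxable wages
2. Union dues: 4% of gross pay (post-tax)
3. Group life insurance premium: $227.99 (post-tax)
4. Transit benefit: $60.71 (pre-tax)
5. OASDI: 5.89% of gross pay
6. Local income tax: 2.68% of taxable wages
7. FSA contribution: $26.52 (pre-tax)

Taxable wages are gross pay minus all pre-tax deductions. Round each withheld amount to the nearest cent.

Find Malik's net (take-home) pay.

$2511.64

FSA contribution: $26.52
Transit benefit: $60.71
Pre-tax total = $26.52 + $60.71 = $87.23
Taxable wages = $3462.23 − $87.23 = $3375.00
Local income tax: $3375.00 × 0.0268 = $90.45
State withholding: $3375.00 × 0.06 = $202.50
OASDI: $3462.23 × 0.0589 = $203.93
Group life insurance premium: $227.99
Union dues: $3462.23 × 0.04 = $138.49
Total deductions = $26.52 + $60.71 + $90.45 + $202.50 + $203.93 + $227.99 + $138.49 = $950.59
Net pay = $3462.23 − $950.59 = $2511.64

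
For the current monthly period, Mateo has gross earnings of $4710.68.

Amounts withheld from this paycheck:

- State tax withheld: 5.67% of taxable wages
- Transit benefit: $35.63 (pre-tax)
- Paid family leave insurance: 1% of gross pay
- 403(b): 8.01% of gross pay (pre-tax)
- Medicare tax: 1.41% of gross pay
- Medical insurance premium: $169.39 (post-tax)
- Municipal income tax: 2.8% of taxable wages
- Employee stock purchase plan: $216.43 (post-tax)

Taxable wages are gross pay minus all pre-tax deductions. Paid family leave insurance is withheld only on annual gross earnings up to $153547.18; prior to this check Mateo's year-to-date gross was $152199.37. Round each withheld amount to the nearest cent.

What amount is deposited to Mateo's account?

Transit benefit: $35.63
403(b): $4710.68 × 0.0801 = $377.33
Pre-tax total = $35.63 + $377.33 = $412.96
Taxable wages = $4710.68 − $412.96 = $4297.72
State tax withheld: $4297.72 × 0.0567 = $243.68
Municipal income tax: $4297.72 × 0.028 = $120.34
Paid family leave insurance: only $153547.18 − $152199.37 = $1347.81 of this check is subject → $1347.81 × 0.01 = $13.48
Medicare tax: $4710.68 × 0.0141 = $66.42
Employee stock purchase plan: $216.43
Medical insurance premium: $169.39
Total deductions = $35.63 + $377.33 + $243.68 + $120.34 + $13.48 + $66.42 + $216.43 + $169.39 = $1242.70
Net pay = $4710.68 − $1242.70 = $3467.98

$3467.98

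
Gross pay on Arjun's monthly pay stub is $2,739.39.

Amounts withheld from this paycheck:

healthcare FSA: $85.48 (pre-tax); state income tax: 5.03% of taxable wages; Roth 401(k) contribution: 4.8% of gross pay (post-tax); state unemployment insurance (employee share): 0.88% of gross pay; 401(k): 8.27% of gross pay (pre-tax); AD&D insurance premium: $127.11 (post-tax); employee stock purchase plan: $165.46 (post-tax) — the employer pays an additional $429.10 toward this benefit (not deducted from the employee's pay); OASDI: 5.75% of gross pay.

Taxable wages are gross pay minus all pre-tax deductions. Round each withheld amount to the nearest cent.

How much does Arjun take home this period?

Healthcare FSA: $85.48
401(k): $2,739.39 × 0.0827 = $226.55
Pre-tax total = $85.48 + $226.55 = $312.03
Taxable wages = $2,739.39 − $312.03 = $2,427.36
State income tax: $2,427.36 × 0.0503 = $122.10
State unemployment insurance (employee share): $2,739.39 × 0.0088 = $24.11
OASDI: $2,739.39 × 0.0575 = $157.51
Roth 401(k) contribution: $2,739.39 × 0.048 = $131.49
Employee stock purchase plan: $165.46
AD&D insurance premium: $127.11
(Employer's $429.10 toward employee stock purchase plan is not withheld from the employee.)
Total deductions = $85.48 + $226.55 + $122.10 + $24.11 + $157.51 + $131.49 + $165.46 + $127.11 = $1,039.81
Net pay = $2,739.39 − $1,039.81 = $1,699.58

$1,699.58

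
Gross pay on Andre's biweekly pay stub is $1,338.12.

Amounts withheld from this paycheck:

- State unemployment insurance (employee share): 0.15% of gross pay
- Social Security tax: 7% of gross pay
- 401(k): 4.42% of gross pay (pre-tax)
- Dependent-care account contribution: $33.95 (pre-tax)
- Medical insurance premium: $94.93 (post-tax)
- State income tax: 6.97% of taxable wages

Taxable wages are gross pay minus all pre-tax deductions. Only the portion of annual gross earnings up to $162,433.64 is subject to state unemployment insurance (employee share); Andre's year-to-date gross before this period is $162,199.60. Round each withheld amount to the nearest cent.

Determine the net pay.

401(k): $1,338.12 × 0.0442 = $59.14
Dependent-care account contribution: $33.95
Pre-tax total = $59.14 + $33.95 = $93.09
Taxable wages = $1,338.12 − $93.09 = $1,245.03
State income tax: $1,245.03 × 0.0697 = $86.78
Social Security tax: $1,338.12 × 0.07 = $93.67
State unemployment insurance (employee share): only $162,433.64 − $162,199.60 = $234.04 of this check is subject → $234.04 × 0.0015 = $0.35
Medical insurance premium: $94.93
Total deductions = $59.14 + $33.95 + $86.78 + $93.67 + $0.35 + $94.93 = $368.82
Net pay = $1,338.12 − $368.82 = $969.30

$969.30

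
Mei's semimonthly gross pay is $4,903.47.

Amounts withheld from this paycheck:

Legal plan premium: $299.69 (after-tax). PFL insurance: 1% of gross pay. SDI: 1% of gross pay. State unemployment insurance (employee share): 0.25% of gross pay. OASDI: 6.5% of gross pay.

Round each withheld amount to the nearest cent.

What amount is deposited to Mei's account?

State unemployment insurance (employee share): $4,903.47 × 0.0025 = $12.26
SDI: $4,903.47 × 0.01 = $49.03
OASDI: $4,903.47 × 0.065 = $318.73
PFL insurance: $4,903.47 × 0.01 = $49.03
Legal plan premium: $299.69
Total deductions = $12.26 + $49.03 + $318.73 + $49.03 + $299.69 = $728.74
Net pay = $4,903.47 − $728.74 = $4,174.73

$4,174.73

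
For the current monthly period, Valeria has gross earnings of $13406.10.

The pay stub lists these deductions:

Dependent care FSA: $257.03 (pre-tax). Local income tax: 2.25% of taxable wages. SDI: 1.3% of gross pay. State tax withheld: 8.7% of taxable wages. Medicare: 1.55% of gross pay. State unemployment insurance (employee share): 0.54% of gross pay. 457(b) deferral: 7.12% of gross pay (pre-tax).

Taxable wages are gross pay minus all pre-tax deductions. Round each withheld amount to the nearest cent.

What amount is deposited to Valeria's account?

Dependent care FSA: $257.03
457(b) deferral: $13406.10 × 0.0712 = $954.51
Pre-tax total = $257.03 + $954.51 = $1211.54
Taxable wages = $13406.10 − $1211.54 = $12194.56
Local income tax: $12194.56 × 0.0225 = $274.38
State tax withheld: $12194.56 × 0.087 = $1060.93
State unemployment insurance (employee share): $13406.10 × 0.0054 = $72.39
SDI: $13406.10 × 0.013 = $174.28
Medicare: $13406.10 × 0.0155 = $207.79
Total deductions = $257.03 + $954.51 + $274.38 + $1060.93 + $72.39 + $174.28 + $207.79 = $3001.31
Net pay = $13406.10 − $3001.31 = $10404.79

$10404.79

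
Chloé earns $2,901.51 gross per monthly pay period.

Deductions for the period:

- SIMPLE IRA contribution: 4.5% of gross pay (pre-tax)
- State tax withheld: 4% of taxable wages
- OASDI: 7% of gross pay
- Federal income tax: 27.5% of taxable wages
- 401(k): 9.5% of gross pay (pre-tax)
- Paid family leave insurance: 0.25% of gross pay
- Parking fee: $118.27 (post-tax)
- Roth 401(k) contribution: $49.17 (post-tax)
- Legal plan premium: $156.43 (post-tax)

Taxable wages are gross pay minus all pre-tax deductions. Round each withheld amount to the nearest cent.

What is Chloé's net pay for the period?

$1,175.05

401(k): $2,901.51 × 0.095 = $275.64
SIMPLE IRA contribution: $2,901.51 × 0.045 = $130.57
Pre-tax total = $275.64 + $130.57 = $406.21
Taxable wages = $2,901.51 − $406.21 = $2,495.30
Federal income tax: $2,495.30 × 0.275 = $686.21
State tax withheld: $2,495.30 × 0.04 = $99.81
OASDI: $2,901.51 × 0.07 = $203.11
Paid family leave insurance: $2,901.51 × 0.0025 = $7.25
Legal plan premium: $156.43
Parking fee: $118.27
Roth 401(k) contribution: $49.17
Total deductions = $275.64 + $130.57 + $686.21 + $99.81 + $203.11 + $7.25 + $156.43 + $118.27 + $49.17 = $1,726.46
Net pay = $2,901.51 − $1,726.46 = $1,175.05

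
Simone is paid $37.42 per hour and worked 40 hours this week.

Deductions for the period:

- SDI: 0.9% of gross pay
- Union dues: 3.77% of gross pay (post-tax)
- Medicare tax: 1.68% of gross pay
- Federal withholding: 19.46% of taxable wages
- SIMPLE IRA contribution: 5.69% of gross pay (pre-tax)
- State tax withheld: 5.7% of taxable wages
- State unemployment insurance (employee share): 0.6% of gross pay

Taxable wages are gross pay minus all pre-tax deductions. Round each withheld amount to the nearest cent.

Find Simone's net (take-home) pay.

$952.44

Gross pay: 40 × $37.42 = $1,496.80
SIMPLE IRA contribution: $1,496.80 × 0.0569 = $85.17
Taxable wages = $1,496.80 − $85.17 = $1,411.63
Federal withholding: $1,411.63 × 0.1946 = $274.70
State tax withheld: $1,411.63 × 0.057 = $80.46
State unemployment insurance (employee share): $1,496.80 × 0.006 = $8.98
Medicare tax: $1,496.80 × 0.0168 = $25.15
SDI: $1,496.80 × 0.009 = $13.47
Union dues: $1,496.80 × 0.0377 = $56.43
Total deductions = $85.17 + $274.70 + $80.46 + $8.98 + $25.15 + $13.47 + $56.43 = $544.36
Net pay = $1,496.80 − $544.36 = $952.44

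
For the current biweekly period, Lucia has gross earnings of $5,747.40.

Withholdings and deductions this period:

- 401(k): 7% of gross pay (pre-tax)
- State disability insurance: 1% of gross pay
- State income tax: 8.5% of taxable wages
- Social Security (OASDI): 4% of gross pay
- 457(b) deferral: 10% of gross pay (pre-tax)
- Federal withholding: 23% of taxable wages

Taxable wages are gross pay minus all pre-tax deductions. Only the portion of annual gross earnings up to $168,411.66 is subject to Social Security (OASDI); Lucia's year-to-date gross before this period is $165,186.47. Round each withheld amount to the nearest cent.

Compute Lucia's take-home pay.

401(k): $5,747.40 × 0.07 = $402.32
457(b) deferral: $5,747.40 × 0.1 = $574.74
Pre-tax total = $402.32 + $574.74 = $977.06
Taxable wages = $5,747.40 − $977.06 = $4,770.34
Federal withholding: $4,770.34 × 0.23 = $1,097.18
State income tax: $4,770.34 × 0.085 = $405.48
State disability insurance: $5,747.40 × 0.01 = $57.47
Social Security (OASDI): only $168,411.66 − $165,186.47 = $3,225.19 of this check is subject → $3,225.19 × 0.04 = $129.01
Total deductions = $402.32 + $574.74 + $1,097.18 + $405.48 + $57.47 + $129.01 = $2,666.20
Net pay = $5,747.40 − $2,666.20 = $3,081.20

$3,081.20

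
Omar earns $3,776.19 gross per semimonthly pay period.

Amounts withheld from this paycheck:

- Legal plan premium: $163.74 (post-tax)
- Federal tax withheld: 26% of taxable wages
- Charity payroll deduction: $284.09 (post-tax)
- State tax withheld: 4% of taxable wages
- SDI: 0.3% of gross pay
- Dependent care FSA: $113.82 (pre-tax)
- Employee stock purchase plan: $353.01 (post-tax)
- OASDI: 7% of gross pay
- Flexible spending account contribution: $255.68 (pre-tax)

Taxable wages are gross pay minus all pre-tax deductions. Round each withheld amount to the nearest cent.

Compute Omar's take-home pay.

Dependent care FSA: $113.82
Flexible spending account contribution: $255.68
Pre-tax total = $113.82 + $255.68 = $369.50
Taxable wages = $3,776.19 − $369.50 = $3,406.69
Federal tax withheld: $3,406.69 × 0.26 = $885.74
State tax withheld: $3,406.69 × 0.04 = $136.27
SDI: $3,776.19 × 0.003 = $11.33
OASDI: $3,776.19 × 0.07 = $264.33
Employee stock purchase plan: $353.01
Charity payroll deduction: $284.09
Legal plan premium: $163.74
Total deductions = $113.82 + $255.68 + $885.74 + $136.27 + $11.33 + $264.33 + $353.01 + $284.09 + $163.74 = $2,468.01
Net pay = $3,776.19 − $2,468.01 = $1,308.18

$1,308.18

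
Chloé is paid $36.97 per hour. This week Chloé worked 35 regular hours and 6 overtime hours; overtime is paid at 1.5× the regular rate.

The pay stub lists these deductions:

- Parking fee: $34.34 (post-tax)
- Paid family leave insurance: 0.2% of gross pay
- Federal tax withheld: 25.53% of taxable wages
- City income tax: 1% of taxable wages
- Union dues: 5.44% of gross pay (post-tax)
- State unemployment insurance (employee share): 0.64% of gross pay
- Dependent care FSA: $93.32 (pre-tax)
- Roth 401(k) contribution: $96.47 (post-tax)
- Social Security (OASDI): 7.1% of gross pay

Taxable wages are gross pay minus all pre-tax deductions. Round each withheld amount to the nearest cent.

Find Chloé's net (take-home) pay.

$778.11

Regular pay: 35 × $36.97 = $1293.95
Overtime pay: 6 × $36.97 × 1.5 = $332.73
Gross pay = $1293.95 + $332.73 = $1626.68
Dependent care FSA: $93.32
Taxable wages = $1626.68 − $93.32 = $1533.36
City income tax: $1533.36 × 0.01 = $15.33
Federal tax withheld: $1533.36 × 0.2553 = $391.47
State unemployment insurance (employee share): $1626.68 × 0.0064 = $10.41
Social Security (OASDI): $1626.68 × 0.071 = $115.49
Paid family leave insurance: $1626.68 × 0.002 = $3.25
Parking fee: $34.34
Union dues: $1626.68 × 0.0544 = $88.49
Roth 401(k) contribution: $96.47
Total deductions = $93.32 + $15.33 + $391.47 + $10.41 + $115.49 + $3.25 + $34.34 + $88.49 + $96.47 = $848.57
Net pay = $1626.68 − $848.57 = $778.11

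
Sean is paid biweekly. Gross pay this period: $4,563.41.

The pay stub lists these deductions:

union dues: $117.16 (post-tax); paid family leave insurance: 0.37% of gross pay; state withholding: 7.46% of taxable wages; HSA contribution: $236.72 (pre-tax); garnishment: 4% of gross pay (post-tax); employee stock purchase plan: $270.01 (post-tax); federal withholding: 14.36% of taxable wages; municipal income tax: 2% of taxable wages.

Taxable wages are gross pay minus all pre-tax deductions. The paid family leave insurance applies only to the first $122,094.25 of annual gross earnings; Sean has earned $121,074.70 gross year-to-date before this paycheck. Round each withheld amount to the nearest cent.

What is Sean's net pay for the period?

HSA contribution: $236.72
Taxable wages = $4,563.41 − $236.72 = $4,326.69
Municipal income tax: $4,326.69 × 0.02 = $86.53
State withholding: $4,326.69 × 0.0746 = $322.77
Federal withholding: $4,326.69 × 0.1436 = $621.31
Paid family leave insurance: only $122,094.25 − $121,074.70 = $1,019.55 of this check is subject → $1,019.55 × 0.0037 = $3.77
Garnishment: $4,563.41 × 0.04 = $182.54
Union dues: $117.16
Employee stock purchase plan: $270.01
Total deductions = $236.72 + $86.53 + $322.77 + $621.31 + $3.77 + $182.54 + $117.16 + $270.01 = $1,840.81
Net pay = $4,563.41 − $1,840.81 = $2,722.60

$2,722.60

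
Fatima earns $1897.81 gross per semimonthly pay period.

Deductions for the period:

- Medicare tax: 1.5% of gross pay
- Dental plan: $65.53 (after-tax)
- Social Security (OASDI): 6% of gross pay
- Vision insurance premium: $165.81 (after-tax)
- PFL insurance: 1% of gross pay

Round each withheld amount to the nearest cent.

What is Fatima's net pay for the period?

$1505.15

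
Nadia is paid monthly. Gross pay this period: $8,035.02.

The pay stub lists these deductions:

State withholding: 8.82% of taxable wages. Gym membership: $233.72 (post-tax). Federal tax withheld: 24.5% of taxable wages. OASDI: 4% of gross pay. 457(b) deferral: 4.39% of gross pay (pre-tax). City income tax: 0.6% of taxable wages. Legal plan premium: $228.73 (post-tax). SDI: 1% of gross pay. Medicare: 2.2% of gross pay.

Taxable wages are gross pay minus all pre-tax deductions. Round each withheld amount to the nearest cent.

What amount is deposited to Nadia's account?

$4,035.48

457(b) deferral: $8,035.02 × 0.0439 = $352.74
Taxable wages = $8,035.02 − $352.74 = $7,682.28
State withholding: $7,682.28 × 0.0882 = $677.58
City income tax: $7,682.28 × 0.006 = $46.09
Federal tax withheld: $7,682.28 × 0.245 = $1,882.16
SDI: $8,035.02 × 0.01 = $80.35
OASDI: $8,035.02 × 0.04 = $321.40
Medicare: $8,035.02 × 0.022 = $176.77
Gym membership: $233.72
Legal plan premium: $228.73
Total deductions = $352.74 + $677.58 + $46.09 + $1,882.16 + $80.35 + $321.40 + $176.77 + $233.72 + $228.73 = $3,999.54
Net pay = $8,035.02 − $3,999.54 = $4,035.48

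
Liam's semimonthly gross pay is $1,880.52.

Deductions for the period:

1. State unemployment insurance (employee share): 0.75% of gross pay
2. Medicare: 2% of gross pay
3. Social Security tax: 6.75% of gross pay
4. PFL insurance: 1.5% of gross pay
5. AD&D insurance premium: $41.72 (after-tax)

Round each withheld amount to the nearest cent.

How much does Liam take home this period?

$1,631.94

Social Security tax: $1,880.52 × 0.0675 = $126.94
State unemployment insurance (employee share): $1,880.52 × 0.0075 = $14.10
Medicare: $1,880.52 × 0.02 = $37.61
PFL insurance: $1,880.52 × 0.015 = $28.21
AD&D insurance premium: $41.72
Total deductions = $126.94 + $14.10 + $37.61 + $28.21 + $41.72 = $248.58
Net pay = $1,880.52 − $248.58 = $1,631.94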